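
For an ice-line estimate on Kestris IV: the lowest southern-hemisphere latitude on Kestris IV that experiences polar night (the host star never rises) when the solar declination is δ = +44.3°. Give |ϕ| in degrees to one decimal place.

Polar night requires cos h₀ = −tan ϕ tan δ ≥ 1, i.e. tan ϕ tan δ ≤ −1.
The boundary is |tan ϕ| · |tan δ| = 1, so |ϕ| = 90° − |δ| = 90° − 44.3° = 45.7° in the southern hemisphere.

|ϕ| = 45.7°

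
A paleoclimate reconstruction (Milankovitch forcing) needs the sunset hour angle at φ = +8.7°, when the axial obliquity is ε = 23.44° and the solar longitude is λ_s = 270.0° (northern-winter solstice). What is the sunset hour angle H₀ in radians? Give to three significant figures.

Solar declination: sin δ = sin ε · sin λ_s = sin 23.44° × sin 270.0° = -0.39779, so δ = -23.440°.
cos H₀ = −tan φ · tan δ = −tan(+8.7°) × tan(-23.440°) = 0.0663, so H₀ = 1.5044 rad = 86.20°.

H₀ = 1.50 rad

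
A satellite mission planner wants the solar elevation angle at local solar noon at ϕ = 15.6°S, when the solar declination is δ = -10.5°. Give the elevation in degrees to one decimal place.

At local noon the hour angle is zero, so the zenith angle equals |ϕ − δ| = |-15.6° − (-10.500°)| = 5.100°.
Elevation = 90° − 5.100° = 84.9°.

84.9°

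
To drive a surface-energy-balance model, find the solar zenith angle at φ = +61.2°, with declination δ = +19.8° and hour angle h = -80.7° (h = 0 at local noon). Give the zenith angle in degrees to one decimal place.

θ_z = 68.3°

cos θ_z = sin φ sin δ + cos φ cos δ cos h = 0.296838 + 0.073251 = 0.370089.
θ_z = arccos(0.370089) = 68.3°.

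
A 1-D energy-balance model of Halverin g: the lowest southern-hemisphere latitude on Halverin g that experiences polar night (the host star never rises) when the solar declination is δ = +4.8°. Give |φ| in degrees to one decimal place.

Polar night requires cos H₀ = −tan φ tan δ ≥ 1, i.e. tan φ tan δ ≤ −1.
The boundary is |tan φ| · |tan δ| = 1, so |φ| = 90° − |δ| = 90° − 4.8° = 85.2° in the southern hemisphere.

|φ| = 85.2°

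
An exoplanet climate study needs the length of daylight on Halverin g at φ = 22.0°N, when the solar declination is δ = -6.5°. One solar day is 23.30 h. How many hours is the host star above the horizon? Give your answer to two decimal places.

11.31 h

cos H₀ = −tan φ · tan δ = −tan(+22.0°) × tan(-6.500°) = 0.0460, so H₀ = 1.5247 rad = 87.36°.
Daylight = 2H₀/(2π) × 23.30 h = (1.5247/π) × 23.30 = 11.31 h.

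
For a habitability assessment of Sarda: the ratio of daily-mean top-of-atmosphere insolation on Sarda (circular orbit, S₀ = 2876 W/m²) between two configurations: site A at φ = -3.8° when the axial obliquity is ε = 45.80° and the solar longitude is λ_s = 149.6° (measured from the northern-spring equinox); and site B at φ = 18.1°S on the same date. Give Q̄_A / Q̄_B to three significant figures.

Q̄_A / Q̄_B ≈ 1.25

— Configuration A (φ=-3.8°):
Solar declination: sin δ = sin ε · sin λ_s = sin 45.80° × sin 149.6° = 0.36278, so δ = +21.271°.
cos H₀ = −tan(-3.8°) tan(+21.271°) = 0.0259, H₀ = 1.5449 rad.
Bracket: H₀ sin φ sin δ + cos φ cos δ sin H₀ = 1.5449×-0.06627×0.36278 + 0.99780×0.93187×0.99967 = -0.037142 + 0.929513 = 0.892371.
Q̄ = (S₀/π) × [bracket] = (2876/π) × 0.892371 = 816.93 W/m².
— Configuration B (φ=-18.1°):
cos H₀ = −tan(-18.1°) tan(+21.271°) = 0.1272, H₀ = 1.4432 rad.
Bracket: H₀ sin φ sin δ + cos φ cos δ sin H₀ = 1.4432×-0.31068×0.36278 + 0.95052×0.93187×0.99187 = -0.162661 + 0.878560 = 0.715899.
Q̄ = (S₀/π) × [bracket] = (2876/π) × 0.715899 = 655.38 W/m².
Ratio Q̄_A / Q̄_B = 816.93 / 655.38 = 1.246.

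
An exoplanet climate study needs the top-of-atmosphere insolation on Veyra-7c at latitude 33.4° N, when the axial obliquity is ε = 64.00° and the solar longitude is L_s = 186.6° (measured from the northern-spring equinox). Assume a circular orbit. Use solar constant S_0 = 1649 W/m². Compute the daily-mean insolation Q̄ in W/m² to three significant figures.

Q̄ ≈ 390 W/m²

Solar declination: sin δ = sin ε · sin L_s = sin 64.00° × sin 186.6° = -0.10330, so δ = -5.930°.
cos h₀ = −tan(+33.4°) tan(-5.930°) = 0.0685, h₀ = 1.5023 rad.
Bracket: h₀ sin ϕ sin δ + cos ϕ cos δ sin h₀ = 1.5023×0.55048×-0.10330 + 0.83485×0.99465×0.99765 = -0.085428 + 0.828432 = 0.743004.
Q̄ = (S_0/π) × [bracket] = (1649/π) × 0.743004 = 390.0 W/m².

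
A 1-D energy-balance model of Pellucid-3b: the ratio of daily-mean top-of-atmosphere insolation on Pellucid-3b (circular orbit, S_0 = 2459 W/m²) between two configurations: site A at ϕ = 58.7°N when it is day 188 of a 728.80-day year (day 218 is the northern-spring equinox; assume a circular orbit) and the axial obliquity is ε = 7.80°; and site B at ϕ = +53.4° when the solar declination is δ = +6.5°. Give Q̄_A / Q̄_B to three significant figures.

— Configuration A (ϕ=+58.7°):
Solar longitude: L_s = 360° × (188 − 218)/728.80 = -14.819°, i.e. -14.819° + 360° = 345.181°.
sin δ = sin 7.80° × sin 345.181° = -0.03471, so δ = -1.989°.
cos h₀ = −tan(+58.7°) tan(-1.989°) = 0.0571, h₀ = 1.5136 rad.
Bracket: h₀ sin ϕ sin δ + cos ϕ cos δ sin h₀ = 1.5136×0.85446×-0.03471 + 0.51952×0.99940×0.99837 = -0.044891 + 0.518362 = 0.473471.
Q̄ = (S_0/π) × [bracket] = (2459/π) × 0.473471 = 370.60 W/m².
— Configuration B (ϕ=+53.4°):
cos h₀ = −tan(+53.4°) tan(+6.500°) = -0.1534, h₀ = 1.7248 rad.
Bracket: h₀ sin ϕ sin δ + cos ϕ cos δ sin h₀ = 1.7248×0.80282×0.11320 + 0.59622×0.99357×0.98816 = 0.156748 + 0.585372 = 0.742120.
Q̄ = (S_0/π) × [bracket] = (2459/π) × 0.742120 = 580.88 W/m².
Ratio Q̄_A / Q̄_B = 370.60 / 580.88 = 0.6380.

Q̄_A / Q̄_B ≈ 0.638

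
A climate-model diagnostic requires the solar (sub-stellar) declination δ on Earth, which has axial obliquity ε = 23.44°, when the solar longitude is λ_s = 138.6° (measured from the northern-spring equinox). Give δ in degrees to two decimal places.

sin δ = sin ε · sin λ_s = sin 23.44° × sin 138.6° = 0.263062.
δ = arcsin(0.263062) = +15.25°.

δ = +15.25°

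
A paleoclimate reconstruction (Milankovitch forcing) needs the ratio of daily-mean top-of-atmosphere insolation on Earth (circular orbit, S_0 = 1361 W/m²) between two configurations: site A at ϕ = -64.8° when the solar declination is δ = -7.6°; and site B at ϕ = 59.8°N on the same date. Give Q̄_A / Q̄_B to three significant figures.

Q̄_A / Q̄_B ≈ 1.89

— Configuration A (ϕ=-64.8°):
cos h₀ = −tan(-64.8°) tan(-7.600°) = -0.2835, h₀ = 1.8583 rad.
Bracket: h₀ sin ϕ sin δ + cos ϕ cos δ sin h₀ = 1.8583×-0.90483×-0.13226 + 0.42578×0.99122×0.95896 = 0.222388 + 0.404721 = 0.627109.
Q̄ = (S_0/π) × [bracket] = (1361/π) × 0.627109 = 271.68 W/m².
— Configuration B (ϕ=+59.8°):
cos h₀ = −tan(+59.8°) tan(-7.600°) = 0.2293, h₀ = 1.3395 rad.
Bracket: h₀ sin ϕ sin δ + cos ϕ cos δ sin h₀ = 1.3395×0.86427×-0.13226 + 0.50302×0.99122×0.97337 = -0.153116 + 0.485326 = 0.332210.
Q̄ = (S_0/π) × [bracket] = (1361/π) × 0.332210 = 143.92 W/m².
Ratio Q̄_A / Q̄_B = 271.68 / 143.92 = 1.888.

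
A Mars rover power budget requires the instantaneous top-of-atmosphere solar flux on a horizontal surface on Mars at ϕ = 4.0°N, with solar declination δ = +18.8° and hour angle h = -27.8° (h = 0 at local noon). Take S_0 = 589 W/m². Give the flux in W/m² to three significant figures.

505 W/m²

cos θ_z = sin ϕ sin δ + cos ϕ cos δ cos h = 0.022480 + 0.835348 = 0.857828.
Flux = S_0 · cos θ_z = 589 × 0.857828 = 505.3 W/m².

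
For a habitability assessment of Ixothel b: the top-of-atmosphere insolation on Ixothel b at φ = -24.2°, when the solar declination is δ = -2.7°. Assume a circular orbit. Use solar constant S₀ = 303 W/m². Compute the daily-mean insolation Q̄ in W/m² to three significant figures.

Q̄ ≈ 90.8 W/m²

cos H₀ = −tan(-24.2°) tan(-2.700°) = -0.0212, H₀ = 1.5920 rad.
Bracket: H₀ sin φ sin δ + cos φ cos δ sin H₀ = 1.5920×-0.40992×-0.04711 + 0.91212×0.99889×0.99978 = 0.030744 + 0.910907 = 0.941651.
Q̄ = (S₀/π) × [bracket] = (303/π) × 0.941651 = 90.82 W/m².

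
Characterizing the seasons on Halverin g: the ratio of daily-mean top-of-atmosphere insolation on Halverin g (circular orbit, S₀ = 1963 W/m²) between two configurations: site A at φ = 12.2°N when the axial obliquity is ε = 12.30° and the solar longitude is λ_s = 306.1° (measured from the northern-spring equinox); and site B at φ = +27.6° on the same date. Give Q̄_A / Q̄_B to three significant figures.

— Configuration A (φ=+12.2°):
Solar declination: sin δ = sin ε · sin λ_s = sin 12.30° × sin 306.1° = -0.17213, so δ = -9.911°.
cos H₀ = −tan(+12.2°) tan(-9.911°) = 0.0378, H₀ = 1.5330 rad.
Bracket: H₀ sin φ sin δ + cos φ cos δ sin H₀ = 1.5330×0.21132×-0.17213 + 0.97742×0.98507×0.99929 = -0.055762 + 0.962144 = 0.906382.
Q̄ = (S₀/π) × [bracket] = (1963/π) × 0.906382 = 566.35 W/m².
— Configuration B (φ=+27.6°):
cos H₀ = −tan(+27.6°) tan(-9.911°) = 0.0913, H₀ = 1.4793 rad.
Bracket: H₀ sin φ sin δ + cos φ cos δ sin H₀ = 1.4793×0.46330×-0.17213 + 0.88620×0.98507×0.99582 = -0.117971 + 0.869320 = 0.751349.
Q̄ = (S₀/π) × [bracket] = (1963/π) × 0.751349 = 469.47 W/m².
Ratio Q̄_A / Q̄_B = 566.35 / 469.47 = 1.206.

Q̄_A / Q̄_B ≈ 1.21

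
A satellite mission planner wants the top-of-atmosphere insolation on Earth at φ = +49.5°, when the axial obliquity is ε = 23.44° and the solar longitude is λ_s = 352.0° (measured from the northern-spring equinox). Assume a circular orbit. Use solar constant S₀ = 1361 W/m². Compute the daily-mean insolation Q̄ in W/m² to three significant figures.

Solar declination: sin δ = sin ε · sin λ_s = sin 23.44° × sin 352.0° = -0.05536, so δ = -3.174°.
cos H₀ = −tan(+49.5°) tan(-3.174°) = 0.0649, H₀ = 1.5058 rad.
Bracket: H₀ sin φ sin δ + cos φ cos δ sin H₀ = 1.5058×0.76041×-0.05536 + 0.64945×0.99847×0.99789 = -0.063389 + 0.647088 = 0.583699.
Q̄ = (S₀/π) × [bracket] = (1361/π) × 0.583699 = 252.9 W/m².

Q̄ ≈ 253 W/m²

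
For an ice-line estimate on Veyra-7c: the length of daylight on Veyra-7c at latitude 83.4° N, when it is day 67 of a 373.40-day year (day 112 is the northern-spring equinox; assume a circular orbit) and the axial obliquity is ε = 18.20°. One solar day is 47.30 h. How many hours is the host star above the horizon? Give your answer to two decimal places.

Solar longitude: λ_s = 360° × (67 − 112)/373.40 = -43.385°, i.e. -43.385° + 360° = 316.615°.
sin δ = sin 18.20° × sin 316.615° = -0.21454, so δ = -12.389°.
cos H₀ = −tan φ · tan δ = 1.8984 ≥ 1, so the host star never rises (polar night) and H₀ = 0.
Daylight = 2H₀/(2π) × 47.30 h = (0.0000/π) × 47.30 = 0.00 h.

0.00 h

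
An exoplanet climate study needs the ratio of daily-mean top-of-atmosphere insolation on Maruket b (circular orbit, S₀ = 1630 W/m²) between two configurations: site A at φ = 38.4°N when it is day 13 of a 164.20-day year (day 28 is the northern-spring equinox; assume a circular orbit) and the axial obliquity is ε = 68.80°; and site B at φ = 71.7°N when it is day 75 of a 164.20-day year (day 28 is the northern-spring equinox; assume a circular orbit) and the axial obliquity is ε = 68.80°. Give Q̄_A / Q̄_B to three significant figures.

Q̄_A / Q̄_B ≈ 0.0947

— Configuration A (φ=+38.4°):
Solar longitude: λ_s = 360° × (13 − 28)/164.20 = -32.887°, i.e. -32.887° + 360° = 327.113°.
sin δ = sin 68.80° × sin 327.113° = -0.50623, so δ = -30.413°.
cos H₀ = −tan(+38.4°) tan(-30.413°) = 0.4653, H₀ = 1.0869 rad.
Bracket: H₀ sin φ sin δ + cos φ cos δ sin H₀ = 1.0869×0.62115×-0.50623 + 0.78369×0.86240×0.88518 = -0.341770 + 0.598253 = 0.256483.
Q̄ = (S₀/π) × [bracket] = (1630/π) × 0.256483 = 133.07 W/m².
— Configuration B (φ=+71.7°):
Solar longitude: λ_s = 360° × (75 − 28)/164.20 = 103.045°.
sin δ = sin 68.80° × sin 103.045° = 0.90826, so δ = +65.266°.
cos H₀ = −tan(+71.7°) tan(+65.266°) = -6.5639 ≤ −1 ⇒ polar day, H₀ = π.
Bracket: H₀ sin φ sin δ + cos φ cos δ sin H₀ = 3.1416×0.94943×0.90826 + 0.31399×0.41840×0.00000 = 2.709094 + 0.000000 = 2.709094.
Q̄ = (S₀/π) × [bracket] = (1630/π) × 2.709094 = 1405.6 W/m².
Ratio Q̄_A / Q̄_B = 133.07 / 1405.6 = 0.09467.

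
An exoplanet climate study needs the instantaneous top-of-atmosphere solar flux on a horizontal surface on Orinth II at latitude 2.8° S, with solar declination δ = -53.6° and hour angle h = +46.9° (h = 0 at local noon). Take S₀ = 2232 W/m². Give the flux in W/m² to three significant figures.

992 W/m²

cos θ_z = sin φ sin δ + cos φ cos δ cos h = 0.039319 + 0.404983 = 0.444302.
Flux = S₀ · cos θ_z = 2232 × 0.444302 = 991.7 W/m².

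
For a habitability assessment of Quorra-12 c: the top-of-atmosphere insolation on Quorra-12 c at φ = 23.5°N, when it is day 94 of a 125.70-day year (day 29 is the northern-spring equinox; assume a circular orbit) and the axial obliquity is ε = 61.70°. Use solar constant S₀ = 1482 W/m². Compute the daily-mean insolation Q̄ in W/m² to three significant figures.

Solar longitude: λ_s = 360° × (94 − 29)/125.70 = 186.158°.
sin δ = sin 61.70° × sin 186.158° = -0.09444, so δ = -5.419°.
cos H₀ = −tan(+23.5°) tan(-5.419°) = 0.0412, H₀ = 1.5295 rad.
Bracket: H₀ sin φ sin δ + cos φ cos δ sin H₀ = 1.5295×0.39875×-0.09444 + 0.91706×0.99553×0.99915 = -0.057598 + 0.912185 = 0.854587.
Q̄ = (S₀/π) × [bracket] = (1482/π) × 0.854587 = 403.1 W/m².

Q̄ ≈ 403 W/m²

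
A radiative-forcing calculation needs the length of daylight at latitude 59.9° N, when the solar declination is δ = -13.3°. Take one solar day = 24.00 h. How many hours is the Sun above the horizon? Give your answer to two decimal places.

8.79 h

cos H₀ = −tan φ · tan δ = −tan(+59.9°) × tan(-13.300°) = 0.4078, so H₀ = 1.1508 rad = 65.93°.
Daylight = 2H₀/(2π) × 24.00 h = (1.1508/π) × 24.00 = 8.79 h.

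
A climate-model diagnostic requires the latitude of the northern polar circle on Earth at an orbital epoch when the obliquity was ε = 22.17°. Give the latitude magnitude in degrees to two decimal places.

67.83°

The polar circle is the lowest latitude that experiences at least one full rotation of continuous daylight at the northern-summer solstice; it lies at |ϕ| = 90° − ε = 90° − 22.17° = 67.83°.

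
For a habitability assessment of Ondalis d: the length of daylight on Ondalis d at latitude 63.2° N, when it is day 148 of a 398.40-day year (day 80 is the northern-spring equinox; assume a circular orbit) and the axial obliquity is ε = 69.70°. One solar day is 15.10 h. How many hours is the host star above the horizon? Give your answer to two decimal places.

Solar longitude: L_s = 360° × (148 − 80)/398.40 = 61.446°.
sin δ = sin 69.70° × sin 61.446° = 0.82381, so δ = +55.468°.
Sunrise equation: cos h₀ = −tan ϕ · tan δ = -2.8770 ≤ −1, so the host star never sets (polar day) and h₀ = π.
Daylight = 2h₀/(2π) × 15.10 h = (3.1416/π) × 15.10 = 15.10 h.

15.10 h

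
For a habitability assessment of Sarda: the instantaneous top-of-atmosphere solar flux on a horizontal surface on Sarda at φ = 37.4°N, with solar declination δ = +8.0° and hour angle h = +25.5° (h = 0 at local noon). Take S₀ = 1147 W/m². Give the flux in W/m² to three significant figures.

911 W/m²

cos θ_z = sin φ sin δ + cos φ cos δ cos h = 0.084530 + 0.710049 = 0.794579.
Flux = S₀ · cos θ_z = 1147 × 0.794579 = 911.4 W/m².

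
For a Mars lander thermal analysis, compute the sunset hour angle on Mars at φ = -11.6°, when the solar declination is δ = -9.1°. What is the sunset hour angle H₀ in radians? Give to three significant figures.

H₀ = 1.60 rad

cos H₀ = −tan φ · tan δ = −tan(-11.6°) × tan(-9.100°) = -0.0329, so H₀ = 1.6037 rad = 91.88°.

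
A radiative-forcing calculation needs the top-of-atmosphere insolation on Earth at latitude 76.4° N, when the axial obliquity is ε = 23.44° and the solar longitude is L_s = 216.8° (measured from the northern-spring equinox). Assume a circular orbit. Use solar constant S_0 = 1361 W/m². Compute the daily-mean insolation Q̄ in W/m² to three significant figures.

Solar declination: sin δ = sin ε · sin L_s = sin 23.44° × sin 216.8° = -0.23828, so δ = -13.785°.
cos h₀ = −tan(+76.4°) tan(-13.785°) = 1.0142 ≥ 1 ⇒ polar night, h₀ = 0 and Q̄ = 0.

Q̄ ≈ 0.00 W/m²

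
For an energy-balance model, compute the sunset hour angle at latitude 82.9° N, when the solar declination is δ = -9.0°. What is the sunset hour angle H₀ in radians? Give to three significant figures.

cos H₀ = −tan φ · tan δ = 1.2716 ≥ 1, so the Sun never rises (polar night) and H₀ = 0.

H₀ = 0.00 rad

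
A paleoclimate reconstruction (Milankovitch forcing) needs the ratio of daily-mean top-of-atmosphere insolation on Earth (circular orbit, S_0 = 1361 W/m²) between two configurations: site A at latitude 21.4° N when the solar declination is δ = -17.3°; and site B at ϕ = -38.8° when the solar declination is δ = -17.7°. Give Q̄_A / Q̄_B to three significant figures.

Q̄_A / Q̄_B ≈ 0.680

— Configuration A (ϕ=+21.4°):
cos h₀ = −tan(+21.4°) tan(-17.300°) = 0.1221, h₀ = 1.4484 rad.
Bracket: h₀ sin ϕ sin δ + cos ϕ cos δ sin h₀ = 1.4484×0.36488×-0.29737 + 0.93106×0.95476×0.99252 = -0.157158 + 0.882290 = 0.725132.
Q̄ = (S_0/π) × [bracket] = (1361/π) × 0.725132 = 314.14 W/m².
— Configuration B (ϕ=-38.8°):
cos h₀ = −tan(-38.8°) tan(-17.700°) = -0.2566, h₀ = 1.8303 rad.
Bracket: h₀ sin ϕ sin δ + cos ϕ cos δ sin h₀ = 1.8303×-0.62660×-0.30403 + 0.77934×0.95266×0.96652 = 0.348682 + 0.717589 = 1.066271.
Q̄ = (S_0/π) × [bracket] = (1361/π) × 1.066271 = 461.93 W/m².
Ratio Q̄_A / Q̄_B = 314.14 / 461.93 = 0.6801.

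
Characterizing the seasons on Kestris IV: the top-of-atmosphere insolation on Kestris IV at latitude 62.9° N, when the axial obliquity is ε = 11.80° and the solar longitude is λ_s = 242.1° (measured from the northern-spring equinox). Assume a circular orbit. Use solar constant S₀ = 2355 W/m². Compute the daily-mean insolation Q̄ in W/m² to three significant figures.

Solar declination: sin δ = sin ε · sin λ_s = sin 11.80° × sin 242.1° = -0.18073, so δ = -10.412°.
cos H₀ = −tan(+62.9°) tan(-10.412°) = 0.3591, H₀ = 1.2035 rad.
Bracket: H₀ sin φ sin δ + cos φ cos δ sin H₀ = 1.2035×0.89021×-0.18073 + 0.45554×0.98353×0.93331 = -0.193628 + 0.418158 = 0.224530.
Q̄ = (S₀/π) × [bracket] = (2355/π) × 0.224530 = 168.3 W/m².

Q̄ ≈ 168 W/m²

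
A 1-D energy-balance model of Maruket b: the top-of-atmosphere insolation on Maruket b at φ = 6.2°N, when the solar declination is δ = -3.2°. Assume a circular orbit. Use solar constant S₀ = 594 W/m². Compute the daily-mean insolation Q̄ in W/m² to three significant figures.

Q̄ ≈ 186 W/m²

cos H₀ = −tan(+6.2°) tan(-3.200°) = 0.0061, H₀ = 1.5647 rad.
Bracket: H₀ sin φ sin δ + cos φ cos δ sin H₀ = 1.5647×0.10800×-0.05582 + 0.99415×0.99844×0.99998 = -0.009433 + 0.992579 = 0.983146.
Q̄ = (S₀/π) × [bracket] = (594/π) × 0.983146 = 185.9 W/m².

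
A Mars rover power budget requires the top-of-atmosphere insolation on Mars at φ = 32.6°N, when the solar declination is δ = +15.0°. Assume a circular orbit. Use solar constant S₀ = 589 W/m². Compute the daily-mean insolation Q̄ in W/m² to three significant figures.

cos H₀ = −tan(+32.6°) tan(+15.000°) = -0.1714, H₀ = 1.7430 rad.
Bracket: H₀ sin φ sin δ + cos φ cos δ sin H₀ = 1.7430×0.53877×0.25882 + 0.84245×0.96593×0.98521 = 0.243052 + 0.801712 = 1.044764.
Q̄ = (S₀/π) × [bracket] = (589/π) × 1.044764 = 195.9 W/m².

Q̄ ≈ 196 W/m²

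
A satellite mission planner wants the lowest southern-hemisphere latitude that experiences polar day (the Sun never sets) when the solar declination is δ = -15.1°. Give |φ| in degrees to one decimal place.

|φ| = 74.9°

Polar day requires cos H₀ = −tan φ tan δ ≤ −1, i.e. tan φ tan δ ≥ 1.
The boundary is |tan φ| · |tan δ| = 1, so |φ| = 90° − |δ| = 90° − 15.1° = 74.9° in the southern hemisphere.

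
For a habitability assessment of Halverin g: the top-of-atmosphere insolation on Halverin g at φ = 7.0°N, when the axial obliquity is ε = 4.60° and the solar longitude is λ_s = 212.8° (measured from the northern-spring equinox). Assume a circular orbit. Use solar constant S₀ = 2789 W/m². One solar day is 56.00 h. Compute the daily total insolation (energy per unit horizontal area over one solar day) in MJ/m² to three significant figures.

176 MJ/m²

Solar declination: sin δ = sin ε · sin λ_s = sin 4.60° × sin 212.8° = -0.04344, so δ = -2.490°.
cos H₀ = −tan(+7.0°) tan(-2.490°) = 0.0053, H₀ = 1.5655 rad.
Bracket: H₀ sin φ sin δ + cos φ cos δ sin H₀ = 1.5655×0.12187×-0.04344 + 0.99255×0.99906×0.99999 = -0.008288 + 0.991607 = 0.983319.
Q̄ = (S₀/π) × [bracket] = (2789/π) × 0.983319 = 872.96 W/m².
Daily total = Q̄ × 56.00 h × 3600 s/h = 872.96 × 56.00 × 3600 / 10⁶ = 176.0 MJ/m².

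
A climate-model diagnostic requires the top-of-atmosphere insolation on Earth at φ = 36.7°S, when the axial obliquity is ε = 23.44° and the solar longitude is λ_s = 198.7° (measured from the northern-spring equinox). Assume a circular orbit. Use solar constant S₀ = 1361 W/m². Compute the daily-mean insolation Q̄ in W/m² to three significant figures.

Solar declination: sin δ = sin ε · sin λ_s = sin 23.44° × sin 198.7° = -0.12754, so δ = -7.327°.
cos H₀ = −tan(-36.7°) tan(-7.327°) = -0.0958, H₀ = 1.6668 rad.
Bracket: H₀ sin φ sin δ + cos φ cos δ sin H₀ = 1.6668×-0.59763×-0.12754 + 0.80178×0.99183×0.99540 = 0.127046 + 0.791571 = 0.918617.
Q̄ = (S₀/π) × [bracket] = (1361/π) × 0.918617 = 398.0 W/m².

Q̄ ≈ 398 W/m²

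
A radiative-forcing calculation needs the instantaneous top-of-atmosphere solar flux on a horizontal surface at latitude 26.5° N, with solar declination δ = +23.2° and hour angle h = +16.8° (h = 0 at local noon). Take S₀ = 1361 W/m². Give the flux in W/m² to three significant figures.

cos θ_z = sin φ sin δ + cos φ cos δ cos h = 0.175776 + 0.787458 = 0.963234.
Flux = S₀ · cos θ_z = 1361 × 0.963234 = 1311 W/m².

1.31e+03 W/m²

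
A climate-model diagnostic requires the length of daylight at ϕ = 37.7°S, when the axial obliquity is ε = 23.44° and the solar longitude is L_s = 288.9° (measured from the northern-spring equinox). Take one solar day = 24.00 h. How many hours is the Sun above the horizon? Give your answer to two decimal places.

14.44 h

Solar declination: sin δ = sin ε · sin L_s = sin 23.44° × sin 288.9° = -0.37634, so δ = -22.107°.
cos h₀ = −tan ϕ · tan δ = −tan(-37.7°) × tan(-22.107°) = -0.3140, so h₀ = 1.8901 rad = 108.30°.
Daylight = 2h₀/(2π) × 24.00 h = (1.8901/π) × 24.00 = 14.44 h.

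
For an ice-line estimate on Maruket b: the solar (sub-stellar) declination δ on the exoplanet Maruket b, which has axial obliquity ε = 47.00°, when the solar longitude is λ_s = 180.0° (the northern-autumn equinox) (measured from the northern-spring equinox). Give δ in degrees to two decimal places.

sin δ = sin ε · sin λ_s = sin 47.00° × sin 180.0° = 0.000000.
δ = arcsin(0.000000) = +0.00°.

δ = +0.00°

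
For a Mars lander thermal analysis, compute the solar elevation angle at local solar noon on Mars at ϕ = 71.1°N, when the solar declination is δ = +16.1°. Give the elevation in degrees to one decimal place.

35.0°

At local noon the hour angle is zero, so the zenith angle equals |ϕ − δ| = |+71.1° − (+16.100°)| = 55.000°.
Elevation = 90° − 55.000° = 35.0°.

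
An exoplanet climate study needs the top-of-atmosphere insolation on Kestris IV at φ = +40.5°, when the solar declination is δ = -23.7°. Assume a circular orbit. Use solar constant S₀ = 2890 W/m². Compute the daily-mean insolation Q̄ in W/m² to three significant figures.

Q̄ ≈ 309 W/m²

cos H₀ = −tan(+40.5°) tan(-23.700°) = 0.3749, H₀ = 1.1865 rad.
Bracket: H₀ sin φ sin δ + cos φ cos δ sin H₀ = 1.1865×0.64945×-0.40195 + 0.76041×0.91566×0.92706 = -0.309732 + 0.645491 = 0.335759.
Q̄ = (S₀/π) × [bracket] = (2890/π) × 0.335759 = 308.9 W/m².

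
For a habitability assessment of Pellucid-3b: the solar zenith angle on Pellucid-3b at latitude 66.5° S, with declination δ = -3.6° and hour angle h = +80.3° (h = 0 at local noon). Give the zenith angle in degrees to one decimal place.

θ_z = 82.8°

cos θ_z = sin φ sin δ + cos φ cos δ cos h = 0.057583 + 0.067052 = 0.124635.
θ_z = arccos(0.124635) = 82.8°.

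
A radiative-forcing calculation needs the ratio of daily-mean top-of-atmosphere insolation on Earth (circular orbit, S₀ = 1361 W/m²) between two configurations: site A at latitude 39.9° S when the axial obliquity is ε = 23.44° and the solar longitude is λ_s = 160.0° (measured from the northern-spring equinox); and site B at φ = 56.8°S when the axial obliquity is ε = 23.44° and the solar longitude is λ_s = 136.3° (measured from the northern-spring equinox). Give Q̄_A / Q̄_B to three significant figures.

Q̄_A / Q̄_B ≈ 2.90

— Configuration A (φ=-39.9°):
Solar declination: sin δ = sin ε · sin λ_s = sin 23.44° × sin 160.0° = 0.13605, so δ = +7.819°.
cos H₀ = −tan(-39.9°) tan(+7.819°) = 0.1148, H₀ = 1.4557 rad.
Bracket: H₀ sin φ sin δ + cos φ cos δ sin H₀ = 1.4557×-0.64145×0.13605 + 0.76717×0.99070×0.99339 = -0.127038 + 0.755011 = 0.627973.
Q̄ = (S₀/π) × [bracket] = (1361/π) × 0.627973 = 272.05 W/m².
— Configuration B (φ=-56.8°):
Solar declination: sin δ = sin ε · sin λ_s = sin 23.44° × sin 136.3° = 0.27483, so δ = +15.952°.
cos H₀ = −tan(-56.8°) tan(+15.952°) = 0.4368, H₀ = 1.1188 rad.
Bracket: H₀ sin φ sin δ + cos φ cos δ sin H₀ = 1.1188×-0.83676×0.27483 + 0.54756×0.96149×0.89956 = -0.257287 + 0.473594 = 0.216307.
Q̄ = (S₀/π) × [bracket] = (1361/π) × 0.216307 = 93.708 W/m².
Ratio Q̄_A / Q̄_B = 272.05 / 93.708 = 2.903.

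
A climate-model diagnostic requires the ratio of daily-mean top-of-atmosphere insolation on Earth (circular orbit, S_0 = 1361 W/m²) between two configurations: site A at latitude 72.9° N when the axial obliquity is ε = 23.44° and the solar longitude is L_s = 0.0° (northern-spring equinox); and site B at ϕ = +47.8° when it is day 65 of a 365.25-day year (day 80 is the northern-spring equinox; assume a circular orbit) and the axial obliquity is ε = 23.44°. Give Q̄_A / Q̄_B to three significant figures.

— Configuration A (ϕ=+72.9°):
Solar declination: sin δ = sin ε · sin L_s = sin 23.44° × sin 0.0° = 0.00000, so δ = +0.000°.
cos h₀ = −tan(+72.9°) tan(+0.000°) = -0.0000, h₀ = 1.5708 rad.
Bracket: h₀ sin ϕ sin δ + cos ϕ cos δ sin h₀ = 1.5708×0.95579×0.00000 + 0.29404×1.00000×1.00000 = 0.000000 + 0.294040 = 0.294040.
Q̄ = (S_0/π) × [bracket] = (1361/π) × 0.294040 = 127.38 W/m².
— Configuration B (ϕ=+47.8°):
Solar longitude: L_s = 360° × (65 − 80)/365.25 = -14.784°, i.e. -14.784° + 360° = 345.216°.
sin δ = sin 23.44° × sin 345.216° = -0.10151, so δ = -5.826°.
cos h₀ = −tan(+47.8°) tan(-5.826°) = 0.1125, h₀ = 1.4580 rad.
Bracket: h₀ sin ϕ sin δ + cos ϕ cos δ sin h₀ = 1.4580×0.74080×-0.10151 + 0.67172×0.99483×0.99365 = -0.109640 + 0.664004 = 0.554364.
Q̄ = (S_0/π) × [bracket] = (1361/π) × 0.554364 = 240.16 W/m².
Ratio Q̄_A / Q̄_B = 127.38 / 240.16 = 0.5304.

Q̄_A / Q̄_B ≈ 0.530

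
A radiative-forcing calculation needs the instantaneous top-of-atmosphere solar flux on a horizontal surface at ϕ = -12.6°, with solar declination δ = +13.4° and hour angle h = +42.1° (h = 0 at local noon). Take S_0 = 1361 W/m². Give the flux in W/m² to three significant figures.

cos θ_z = sin ϕ sin δ + cos ϕ cos δ cos h = -0.050554 + 0.704393 = 0.653839.
Flux = S_0 · cos θ_z = 1361 × 0.653839 = 889.9 W/m².

890 W/m²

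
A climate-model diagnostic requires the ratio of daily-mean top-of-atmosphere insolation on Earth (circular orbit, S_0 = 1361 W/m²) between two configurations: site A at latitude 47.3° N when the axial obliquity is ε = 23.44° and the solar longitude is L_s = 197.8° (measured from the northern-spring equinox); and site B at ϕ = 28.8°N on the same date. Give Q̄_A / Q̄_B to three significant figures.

Q̄_A / Q̄_B ≈ 0.691

— Configuration A (ϕ=+47.3°):
Solar declination: sin δ = sin ε · sin L_s = sin 23.44° × sin 197.8° = -0.12160, so δ = -6.985°.
cos h₀ = −tan(+47.3°) tan(-6.985°) = 0.1328, h₀ = 1.4376 rad.
Bracket: h₀ sin ϕ sin δ + cos ϕ cos δ sin h₀ = 1.4376×0.73491×-0.12160 + 0.67816×0.99258×0.99115 = -0.128471 + 0.667171 = 0.538700.
Q̄ = (S_0/π) × [bracket] = (1361/π) × 0.538700 = 233.38 W/m².
— Configuration B (ϕ=+28.8°):
cos h₀ = −tan(+28.8°) tan(-6.985°) = 0.0674, h₀ = 1.5034 rad.
Bracket: h₀ sin ϕ sin δ + cos ϕ cos δ sin h₀ = 1.5034×0.48175×-0.12160 + 0.87631×0.99258×0.99773 = -0.088070 + 0.867833 = 0.779763.
Q̄ = (S_0/π) × [bracket] = (1361/π) × 0.779763 = 337.81 W/m².
Ratio Q̄_A / Q̄_B = 233.38 / 337.81 = 0.6909.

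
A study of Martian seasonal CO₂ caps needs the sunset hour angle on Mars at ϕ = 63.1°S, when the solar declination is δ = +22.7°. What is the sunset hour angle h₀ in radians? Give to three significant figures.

cos h₀ = −tan ϕ · tan δ = −tan(-63.1°) × tan(+22.700°) = 0.8245, so h₀ = 0.6014 rad = 34.46°.

h₀ = 0.601 rad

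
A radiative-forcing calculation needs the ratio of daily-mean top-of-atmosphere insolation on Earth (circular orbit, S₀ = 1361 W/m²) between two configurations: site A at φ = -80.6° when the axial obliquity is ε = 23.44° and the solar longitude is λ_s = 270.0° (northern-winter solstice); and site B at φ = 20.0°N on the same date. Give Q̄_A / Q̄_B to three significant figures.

Q̄_A / Q̄_B ≈ 1.87

— Configuration A (φ=-80.6°):
Solar declination: sin δ = sin ε · sin λ_s = sin 23.44° × sin 270.0° = -0.39779, so δ = -23.440°.
cos H₀ = −tan(-80.6°) tan(-23.440°) = -2.6190 ≤ −1 ⇒ polar day, H₀ = π.
Bracket: H₀ sin φ sin δ + cos φ cos δ sin H₀ = 3.1416×-0.98657×-0.39779 + 0.16333×0.91748×0.00000 = 1.232914 + 0.000000 = 1.232914.
Q̄ = (S₀/π) × [bracket] = (1361/π) × 1.232914 = 534.12 W/m².
— Configuration B (φ=+20.0°):
cos H₀ = −tan(+20.0°) tan(-23.440°) = 0.1578, H₀ = 1.4123 rad.
Bracket: H₀ sin φ sin δ + cos φ cos δ sin H₀ = 1.4123×0.34202×-0.39779 + 0.93969×0.91748×0.98747 = -0.192146 + 0.851344 = 0.659198.
Q̄ = (S₀/π) × [bracket] = (1361/π) × 0.659198 = 285.58 W/m².
Ratio Q̄_A / Q̄_B = 534.12 / 285.58 = 1.870.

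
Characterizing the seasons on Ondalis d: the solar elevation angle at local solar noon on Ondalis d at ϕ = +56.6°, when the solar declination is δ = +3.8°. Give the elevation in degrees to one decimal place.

At local noon the hour angle is zero, so the zenith angle equals |ϕ − δ| = |+56.6° − (+3.800°)| = 52.800°.
Elevation = 90° − 52.800° = 37.2°.

37.2°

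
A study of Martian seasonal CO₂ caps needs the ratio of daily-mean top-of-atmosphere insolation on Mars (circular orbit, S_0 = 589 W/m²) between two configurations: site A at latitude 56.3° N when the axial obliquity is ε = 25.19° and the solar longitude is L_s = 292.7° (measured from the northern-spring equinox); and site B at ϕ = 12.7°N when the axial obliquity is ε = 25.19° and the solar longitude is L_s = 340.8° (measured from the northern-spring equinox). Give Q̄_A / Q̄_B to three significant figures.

Q̄_A / Q̄_B ≈ 0.115

— Configuration A (ϕ=+56.3°):
Solar declination: sin δ = sin ε · sin L_s = sin 25.19° × sin 292.7° = -0.39265, so δ = -23.120°.
cos h₀ = −tan(+56.3°) tan(-23.120°) = 0.6402, h₀ = 0.8761 rad.
Bracket: h₀ sin ϕ sin δ + cos ϕ cos δ sin h₀ = 0.8761×0.83195×-0.39265 + 0.55484×0.91969×0.76823 = -0.286191 + 0.392013 = 0.105822.
Q̄ = (S_0/π) × [bracket] = (589/π) × 0.105822 = 19.840 W/m².
— Configuration B (ϕ=+12.7°):
Solar declination: sin δ = sin ε · sin L_s = sin 25.19° × sin 340.8° = -0.13997, so δ = -8.046°.
cos h₀ = −tan(+12.7°) tan(-8.046°) = 0.0319, h₀ = 1.5389 rad.
Bracket: h₀ sin ϕ sin δ + cos ϕ cos δ sin h₀ = 1.5389×0.21985×-0.13997 + 0.97553×0.99016×0.99949 = -0.047356 + 0.965438 = 0.918082.
Q̄ = (S_0/π) × [bracket] = (589/π) × 0.918082 = 172.13 W/m².
Ratio Q̄_A / Q̄_B = 19.840 / 172.13 = 0.1153.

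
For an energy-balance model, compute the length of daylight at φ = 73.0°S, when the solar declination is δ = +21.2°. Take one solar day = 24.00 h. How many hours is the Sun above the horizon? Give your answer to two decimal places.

0.00 h

cos H₀ = −tan φ · tan δ = 1.2687 ≥ 1, so the Sun never rises (polar night) and H₀ = 0.
Daylight = 2H₀/(2π) × 24.00 h = (0.0000/π) × 24.00 = 0.00 h.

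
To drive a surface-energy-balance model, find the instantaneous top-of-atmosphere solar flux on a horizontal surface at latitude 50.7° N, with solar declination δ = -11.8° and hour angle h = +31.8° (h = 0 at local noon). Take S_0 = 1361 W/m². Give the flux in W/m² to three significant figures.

502 W/m²

cos θ_z = sin ϕ sin δ + cos ϕ cos δ cos h = -0.158247 + 0.526930 = 0.368683.
Flux = S_0 · cos θ_z = 1361 × 0.368683 = 501.8 W/m².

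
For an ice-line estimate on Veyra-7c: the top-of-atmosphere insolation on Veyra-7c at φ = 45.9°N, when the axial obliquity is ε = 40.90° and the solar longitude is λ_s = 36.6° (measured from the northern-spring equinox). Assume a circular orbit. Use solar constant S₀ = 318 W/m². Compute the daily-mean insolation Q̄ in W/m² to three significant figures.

Q̄ ≈ 116 W/m²

Solar declination: sin δ = sin ε · sin λ_s = sin 40.90° × sin 36.6° = 0.39037, so δ = +22.978°.
cos H₀ = −tan(+45.9°) tan(+22.978°) = -0.4376, H₀ = 2.0237 rad.
Bracket: H₀ sin φ sin δ + cos φ cos δ sin H₀ = 2.0237×0.71813×0.39037 + 0.69591×0.92066×0.89919 = 0.567317 + 0.576108 = 1.143425.
Q̄ = (S₀/π) × [bracket] = (318/π) × 1.143425 = 115.7 W/m².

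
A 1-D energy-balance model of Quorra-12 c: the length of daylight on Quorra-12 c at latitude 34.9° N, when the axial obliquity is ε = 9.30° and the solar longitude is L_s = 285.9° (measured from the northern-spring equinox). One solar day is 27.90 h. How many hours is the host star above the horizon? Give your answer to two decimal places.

12.97 h

Solar declination: sin δ = sin ε · sin L_s = sin 9.30° × sin 285.9° = -0.15542, so δ = -8.941°.
cos h₀ = −tan ϕ · tan δ = −tan(+34.9°) × tan(-8.941°) = 0.1098, so h₀ = 1.4608 rad = 83.70°.
Daylight = 2h₀/(2π) × 27.90 h = (1.4608/π) × 27.90 = 12.97 h.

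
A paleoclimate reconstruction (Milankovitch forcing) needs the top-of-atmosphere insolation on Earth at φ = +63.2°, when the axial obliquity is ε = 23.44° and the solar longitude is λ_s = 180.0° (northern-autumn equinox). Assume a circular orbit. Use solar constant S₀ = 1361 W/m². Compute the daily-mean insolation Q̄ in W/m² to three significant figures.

Q̄ ≈ 195 W/m²

Solar declination: sin δ = sin ε · sin λ_s = sin 23.44° × sin 180.0° = 0.00000, so δ = +0.000°.
cos H₀ = −tan(+63.2°) tan(+0.000°) = -0.0000, H₀ = 1.5708 rad.
Bracket: H₀ sin φ sin δ + cos φ cos δ sin H₀ = 1.5708×0.89259×0.00000 + 0.45088×1.00000×1.00000 = 0.000000 + 0.450880 = 0.450880.
Q̄ = (S₀/π) × [bracket] = (1361/π) × 0.450880 = 195.3 W/m².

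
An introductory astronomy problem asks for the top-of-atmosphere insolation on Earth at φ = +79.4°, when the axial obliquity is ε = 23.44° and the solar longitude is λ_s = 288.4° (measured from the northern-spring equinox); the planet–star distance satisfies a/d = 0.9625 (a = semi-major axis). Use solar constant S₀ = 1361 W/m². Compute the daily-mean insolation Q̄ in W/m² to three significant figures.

Q̄ ≈ 0.00 W/m²

Solar declination: sin δ = sin ε · sin λ_s = sin 23.44° × sin 288.4° = -0.37745, so δ = -22.176°.
cos H₀ = −tan(+79.4°) tan(-22.176°) = 2.1780 ≥ 1 ⇒ polar night, H₀ = 0 and Q̄ = 0.
Inverse-square distance factor (a/d)² = 0.9625² = 0.926406.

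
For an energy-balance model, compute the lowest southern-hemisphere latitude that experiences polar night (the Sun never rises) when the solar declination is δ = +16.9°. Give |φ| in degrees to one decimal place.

|φ| = 73.1°

Polar night requires cos H₀ = −tan φ tan δ ≥ 1, i.e. tan φ tan δ ≤ −1.
The boundary is |tan φ| · |tan δ| = 1, so |φ| = 90° − |δ| = 90° − 16.9° = 73.1° in the southern hemisphere.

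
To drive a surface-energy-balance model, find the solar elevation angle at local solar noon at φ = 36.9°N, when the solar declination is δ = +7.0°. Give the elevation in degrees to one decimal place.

At local noon the hour angle is zero, so the zenith angle equals |φ − δ| = |+36.9° − (+7.000°)| = 29.900°.
Elevation = 90° − 29.900° = 60.1°.

60.1°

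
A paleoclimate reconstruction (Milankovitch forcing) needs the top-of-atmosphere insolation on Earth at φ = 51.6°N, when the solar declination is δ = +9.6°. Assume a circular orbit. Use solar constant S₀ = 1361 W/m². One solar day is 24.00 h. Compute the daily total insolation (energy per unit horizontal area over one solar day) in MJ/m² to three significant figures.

31.1 MJ/m²

cos H₀ = −tan(+51.6°) tan(+9.600°) = -0.2134, H₀ = 1.7858 rad.
Bracket: H₀ sin φ sin δ + cos φ cos δ sin H₀ = 1.7858×0.78369×0.16677 + 0.62115×0.98600×0.97697 = 0.233397 + 0.598349 = 0.831746.
Q̄ = (S₀/π) × [bracket] = (1361/π) × 0.831746 = 360.33 W/m².
Daily total = Q̄ × 24.00 h × 3600 s/h = 360.33 × 24.00 × 3600 / 10⁶ = 31.13 MJ/m².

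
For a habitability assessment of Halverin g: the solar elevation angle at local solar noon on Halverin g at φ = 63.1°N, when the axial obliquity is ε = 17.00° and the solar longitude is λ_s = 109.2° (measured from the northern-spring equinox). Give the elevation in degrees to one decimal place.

Solar declination: sin δ = sin ε · sin λ_s = sin 17.00° × sin 109.2° = 0.27611, so δ = +16.028°.
At local noon the hour angle is zero, so the zenith angle equals |φ − δ| = |+63.1° − (+16.028°)| = 47.072°.
Elevation = 90° − 47.072° = 42.9°.

42.9°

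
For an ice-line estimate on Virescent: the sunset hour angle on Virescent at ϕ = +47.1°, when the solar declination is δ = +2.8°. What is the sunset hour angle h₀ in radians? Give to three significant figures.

h₀ = 1.62 rad

cos h₀ = −tan ϕ · tan δ = −tan(+47.1°) × tan(+2.800°) = -0.0526, so h₀ = 1.6235 rad = 93.02°.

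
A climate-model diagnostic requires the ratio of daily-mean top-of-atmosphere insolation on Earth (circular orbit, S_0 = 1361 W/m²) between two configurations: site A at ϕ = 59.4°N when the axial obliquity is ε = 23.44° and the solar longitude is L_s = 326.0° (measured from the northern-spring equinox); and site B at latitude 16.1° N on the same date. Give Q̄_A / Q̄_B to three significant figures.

Q̄_A / Q̄_B ≈ 0.277

— Configuration A (ϕ=+59.4°):
Solar declination: sin δ = sin ε · sin L_s = sin 23.44° × sin 326.0° = -0.22244, so δ = -12.852°.
cos h₀ = −tan(+59.4°) tan(-12.852°) = 0.3858, h₀ = 1.1747 rad.
Bracket: h₀ sin ϕ sin δ + cos ϕ cos δ sin h₀ = 1.1747×0.86074×-0.22244 + 0.50904×0.97495×0.92259 = -0.224912 + 0.457871 = 0.232959.
Q̄ = (S_0/π) × [bracket] = (1361/π) × 0.232959 = 100.92 W/m².
— Configuration B (ϕ=+16.1°):
cos h₀ = −tan(+16.1°) tan(-12.852°) = 0.0659, h₀ = 1.5049 rad.
Bracket: h₀ sin ϕ sin δ + cos ϕ cos δ sin h₀ = 1.5049×0.27731×-0.22244 + 0.96078×0.97495×0.99783 = -0.092830 + 0.934680 = 0.841850.
Q̄ = (S_0/π) × [bracket] = (1361/π) × 0.841850 = 364.71 W/m².
Ratio Q̄_A / Q̄_B = 100.92 / 364.71 = 0.2767.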